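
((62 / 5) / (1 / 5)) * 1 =62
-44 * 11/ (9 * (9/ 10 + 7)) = -4840/ 711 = -6.81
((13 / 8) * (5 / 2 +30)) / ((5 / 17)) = 2873 / 16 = 179.56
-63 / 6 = -21 / 2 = -10.50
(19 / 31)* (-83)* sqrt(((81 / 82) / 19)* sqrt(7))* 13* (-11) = 2697.98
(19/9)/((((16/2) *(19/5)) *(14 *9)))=5/9072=0.00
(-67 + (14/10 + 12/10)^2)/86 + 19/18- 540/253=-8710637/4895550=-1.78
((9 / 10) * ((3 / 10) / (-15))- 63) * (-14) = 882.25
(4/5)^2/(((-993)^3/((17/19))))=-272/465094662075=-0.00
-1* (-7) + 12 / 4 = 10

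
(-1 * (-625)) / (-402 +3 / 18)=-1.56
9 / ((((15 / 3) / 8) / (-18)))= -1296 / 5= -259.20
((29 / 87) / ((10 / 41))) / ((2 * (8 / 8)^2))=41 / 60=0.68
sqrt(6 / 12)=sqrt(2) / 2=0.71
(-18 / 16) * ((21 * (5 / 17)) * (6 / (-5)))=567 / 68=8.34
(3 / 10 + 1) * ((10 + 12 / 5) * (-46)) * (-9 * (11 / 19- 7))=-20354724 / 475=-42852.05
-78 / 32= -39 / 16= -2.44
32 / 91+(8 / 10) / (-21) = 428 / 1365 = 0.31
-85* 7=-595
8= 8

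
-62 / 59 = -1.05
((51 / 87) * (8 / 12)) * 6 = 68 / 29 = 2.34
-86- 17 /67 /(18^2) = -1866905 /21708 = -86.00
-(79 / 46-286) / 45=1453 / 230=6.32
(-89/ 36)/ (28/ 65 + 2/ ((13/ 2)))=-5785/ 1728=-3.35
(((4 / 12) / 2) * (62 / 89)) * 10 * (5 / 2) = 775 / 267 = 2.90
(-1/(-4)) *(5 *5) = 25/4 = 6.25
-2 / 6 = -0.33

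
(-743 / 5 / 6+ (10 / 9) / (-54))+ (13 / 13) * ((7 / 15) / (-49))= -421793 / 17010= -24.80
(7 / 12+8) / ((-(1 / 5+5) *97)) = -515 / 30264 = -0.02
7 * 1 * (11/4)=19.25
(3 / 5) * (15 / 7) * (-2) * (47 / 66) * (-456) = 835.01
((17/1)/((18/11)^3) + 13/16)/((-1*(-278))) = 54731/3242592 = 0.02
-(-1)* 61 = 61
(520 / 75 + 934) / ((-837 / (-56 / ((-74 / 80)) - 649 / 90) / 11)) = -13785546049 / 20904075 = -659.47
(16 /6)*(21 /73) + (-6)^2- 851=-59439 /73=-814.23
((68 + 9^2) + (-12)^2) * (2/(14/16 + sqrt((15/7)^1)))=-229712/617 + 37504 * sqrt(105)/617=250.55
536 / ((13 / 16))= 8576 / 13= 659.69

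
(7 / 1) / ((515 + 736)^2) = 7 / 1565001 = 0.00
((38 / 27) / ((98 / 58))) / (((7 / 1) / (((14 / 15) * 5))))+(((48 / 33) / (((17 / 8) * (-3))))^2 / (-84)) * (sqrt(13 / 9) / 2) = 2204 / 3969-2048 * sqrt(13) / 19827423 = 0.55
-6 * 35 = -210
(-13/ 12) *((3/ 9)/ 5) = -13/ 180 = -0.07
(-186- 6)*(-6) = 1152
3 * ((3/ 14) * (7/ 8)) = 9/ 16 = 0.56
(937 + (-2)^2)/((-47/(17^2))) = -271949/47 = -5786.15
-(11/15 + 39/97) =-1652/1455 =-1.14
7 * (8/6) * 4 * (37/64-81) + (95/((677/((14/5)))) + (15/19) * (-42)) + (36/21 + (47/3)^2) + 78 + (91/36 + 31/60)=-43873028827/16207380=-2706.98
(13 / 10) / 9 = 13 / 90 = 0.14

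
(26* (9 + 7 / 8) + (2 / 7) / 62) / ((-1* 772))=-222863 / 670096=-0.33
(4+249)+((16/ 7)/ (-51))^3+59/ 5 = 60241043452/ 227496465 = 264.80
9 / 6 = 3 / 2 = 1.50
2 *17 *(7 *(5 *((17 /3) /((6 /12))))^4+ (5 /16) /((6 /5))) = 3180479691475 /1296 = 2454073836.01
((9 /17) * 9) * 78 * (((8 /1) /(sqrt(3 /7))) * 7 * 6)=707616 * sqrt(21) /17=190747.29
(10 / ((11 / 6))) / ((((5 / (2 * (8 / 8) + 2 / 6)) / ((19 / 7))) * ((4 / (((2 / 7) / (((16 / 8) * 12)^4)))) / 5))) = 95 / 12773376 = 0.00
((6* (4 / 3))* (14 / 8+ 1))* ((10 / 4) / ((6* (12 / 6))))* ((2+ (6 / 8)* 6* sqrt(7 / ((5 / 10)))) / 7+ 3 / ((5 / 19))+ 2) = 165* sqrt(14) / 56+ 5269 / 84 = 73.75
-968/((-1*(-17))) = -968/17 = -56.94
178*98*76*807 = 1069875408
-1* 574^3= -189119224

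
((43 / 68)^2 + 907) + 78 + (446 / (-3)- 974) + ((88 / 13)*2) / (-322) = -137.31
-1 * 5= -5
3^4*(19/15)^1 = 513/5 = 102.60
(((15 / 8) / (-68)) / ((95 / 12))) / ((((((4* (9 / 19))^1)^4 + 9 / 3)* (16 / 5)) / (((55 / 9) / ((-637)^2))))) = -1886225 / 1828224652066176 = -0.00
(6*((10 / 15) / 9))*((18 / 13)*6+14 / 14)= 4.14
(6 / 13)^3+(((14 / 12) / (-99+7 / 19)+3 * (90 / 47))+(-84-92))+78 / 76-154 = -7128472111079 / 22059839724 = -323.14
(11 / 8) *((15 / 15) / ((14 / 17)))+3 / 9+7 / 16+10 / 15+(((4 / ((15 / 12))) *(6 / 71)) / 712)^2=3.11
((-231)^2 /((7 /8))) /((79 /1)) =60984 /79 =771.95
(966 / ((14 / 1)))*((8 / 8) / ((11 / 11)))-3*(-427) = 1350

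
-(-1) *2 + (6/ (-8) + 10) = 45/ 4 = 11.25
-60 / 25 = -2.40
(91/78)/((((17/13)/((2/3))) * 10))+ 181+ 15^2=406.06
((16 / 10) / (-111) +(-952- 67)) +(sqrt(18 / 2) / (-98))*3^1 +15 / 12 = -110722403 / 108780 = -1017.86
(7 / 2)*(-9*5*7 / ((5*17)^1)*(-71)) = 31311 / 34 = 920.91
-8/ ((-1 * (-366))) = -4/ 183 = -0.02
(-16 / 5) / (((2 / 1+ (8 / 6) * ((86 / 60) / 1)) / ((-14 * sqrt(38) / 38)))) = 63 * sqrt(38) / 209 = 1.86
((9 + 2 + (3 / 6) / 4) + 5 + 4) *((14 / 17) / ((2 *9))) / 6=1127 / 7344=0.15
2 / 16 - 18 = -143 / 8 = -17.88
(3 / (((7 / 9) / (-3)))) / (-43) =81 / 301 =0.27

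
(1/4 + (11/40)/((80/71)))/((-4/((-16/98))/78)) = 61659/39200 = 1.57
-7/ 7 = -1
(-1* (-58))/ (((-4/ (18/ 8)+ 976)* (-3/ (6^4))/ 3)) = -21141/ 274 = -77.16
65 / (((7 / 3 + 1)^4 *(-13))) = -81 / 2000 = -0.04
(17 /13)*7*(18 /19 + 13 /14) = 8483 /494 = 17.17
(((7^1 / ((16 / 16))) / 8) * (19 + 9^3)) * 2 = 1309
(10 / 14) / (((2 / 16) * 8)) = 5 / 7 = 0.71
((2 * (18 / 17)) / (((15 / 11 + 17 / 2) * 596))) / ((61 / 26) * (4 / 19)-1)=-48906 / 68707625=-0.00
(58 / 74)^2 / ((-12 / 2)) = -841 / 8214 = -0.10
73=73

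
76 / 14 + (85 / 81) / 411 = 1265653 / 233037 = 5.43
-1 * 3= -3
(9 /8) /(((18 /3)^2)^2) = 1 /1152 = 0.00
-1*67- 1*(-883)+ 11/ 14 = 11435/ 14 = 816.79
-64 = -64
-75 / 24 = -3.12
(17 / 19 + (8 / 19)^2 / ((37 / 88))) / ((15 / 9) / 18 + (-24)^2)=949482 / 415522913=0.00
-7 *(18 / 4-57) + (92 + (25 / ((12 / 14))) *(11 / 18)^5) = 461.99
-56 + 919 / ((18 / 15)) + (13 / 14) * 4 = 29969 / 42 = 713.55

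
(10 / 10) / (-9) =-1 / 9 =-0.11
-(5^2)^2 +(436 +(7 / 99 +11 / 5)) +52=-66691 / 495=-134.73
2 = 2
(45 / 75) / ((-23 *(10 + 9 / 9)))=-3 / 1265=-0.00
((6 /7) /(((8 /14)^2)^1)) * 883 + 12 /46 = 426537 /184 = 2318.14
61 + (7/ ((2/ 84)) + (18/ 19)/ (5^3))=843143/ 2375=355.01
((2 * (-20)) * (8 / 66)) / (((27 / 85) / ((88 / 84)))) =-27200 / 1701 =-15.99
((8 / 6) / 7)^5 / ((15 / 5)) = 1024 / 12252303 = 0.00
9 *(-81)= -729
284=284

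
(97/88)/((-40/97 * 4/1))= -9409/14080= -0.67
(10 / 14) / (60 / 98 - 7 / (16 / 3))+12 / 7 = 2668 / 3843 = 0.69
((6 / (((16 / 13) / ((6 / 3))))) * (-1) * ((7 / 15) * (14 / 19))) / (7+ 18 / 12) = -637 / 1615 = -0.39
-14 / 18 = -7 / 9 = -0.78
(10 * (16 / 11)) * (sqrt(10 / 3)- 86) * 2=-27520 / 11 + 320 * sqrt(30) / 33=-2448.71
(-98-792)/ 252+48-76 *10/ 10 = -3973/ 126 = -31.53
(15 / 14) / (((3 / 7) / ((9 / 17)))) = 45 / 34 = 1.32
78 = 78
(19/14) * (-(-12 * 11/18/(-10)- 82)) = 23161/210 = 110.29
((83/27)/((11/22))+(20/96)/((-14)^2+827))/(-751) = -452863/55315656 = -0.01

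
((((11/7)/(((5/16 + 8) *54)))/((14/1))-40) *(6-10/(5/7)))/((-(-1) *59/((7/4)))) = 14076632/1483083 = 9.49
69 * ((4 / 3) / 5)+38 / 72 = 3407 / 180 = 18.93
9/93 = 3/31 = 0.10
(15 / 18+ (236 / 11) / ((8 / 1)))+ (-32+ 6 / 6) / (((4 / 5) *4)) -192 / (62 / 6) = -405157 / 16368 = -24.75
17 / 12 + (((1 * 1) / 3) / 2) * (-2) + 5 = 73 / 12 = 6.08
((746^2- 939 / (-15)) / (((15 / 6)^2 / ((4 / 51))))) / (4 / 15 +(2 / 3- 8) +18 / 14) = -311684016 / 257975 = -1208.19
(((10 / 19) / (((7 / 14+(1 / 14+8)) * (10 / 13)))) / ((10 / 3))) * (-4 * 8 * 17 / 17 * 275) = -4004 / 19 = -210.74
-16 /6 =-8 /3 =-2.67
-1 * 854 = -854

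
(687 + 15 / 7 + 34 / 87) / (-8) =-209963 / 2436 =-86.19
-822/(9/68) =-18632/3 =-6210.67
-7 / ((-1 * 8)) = 7 / 8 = 0.88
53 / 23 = 2.30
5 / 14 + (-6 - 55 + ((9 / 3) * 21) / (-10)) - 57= -4338 / 35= -123.94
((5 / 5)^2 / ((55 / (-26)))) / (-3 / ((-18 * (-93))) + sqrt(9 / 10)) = -12143196 * sqrt(10) / 77062315 - 14508 / 15412463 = -0.50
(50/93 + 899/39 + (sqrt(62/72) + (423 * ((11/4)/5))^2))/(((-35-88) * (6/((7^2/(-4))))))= 49 * sqrt(31)/17712 + 1283150851969/1427587200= 898.84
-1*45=-45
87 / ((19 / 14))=1218 / 19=64.11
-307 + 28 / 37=-11331 / 37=-306.24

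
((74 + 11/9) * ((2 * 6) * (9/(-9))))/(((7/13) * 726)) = -17602/7623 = -2.31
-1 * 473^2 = -223729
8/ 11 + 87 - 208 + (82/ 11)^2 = -7829/ 121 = -64.70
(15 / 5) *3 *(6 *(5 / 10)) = 27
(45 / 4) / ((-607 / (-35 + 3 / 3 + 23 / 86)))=130545 / 208808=0.63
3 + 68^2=4627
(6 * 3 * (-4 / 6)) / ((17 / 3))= -36 / 17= -2.12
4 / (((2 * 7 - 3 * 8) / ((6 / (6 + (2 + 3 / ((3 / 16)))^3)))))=-2 / 4865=-0.00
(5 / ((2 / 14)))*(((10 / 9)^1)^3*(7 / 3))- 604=-1075948 / 2187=-491.97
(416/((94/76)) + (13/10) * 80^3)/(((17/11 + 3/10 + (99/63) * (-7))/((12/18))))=-6885781760/141987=-48495.86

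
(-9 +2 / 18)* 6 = -160 / 3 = -53.33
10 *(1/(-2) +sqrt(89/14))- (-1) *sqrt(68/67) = -5 +2 *sqrt(1139)/67 +5 *sqrt(1246)/7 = 21.22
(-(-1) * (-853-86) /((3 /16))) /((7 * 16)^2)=-0.40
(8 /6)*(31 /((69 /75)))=3100 /69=44.93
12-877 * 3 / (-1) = 2643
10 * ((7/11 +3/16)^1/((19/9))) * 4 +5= 8615/418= 20.61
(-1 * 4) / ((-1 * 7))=4 / 7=0.57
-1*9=-9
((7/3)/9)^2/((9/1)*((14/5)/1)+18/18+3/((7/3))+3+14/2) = 1715/956448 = 0.00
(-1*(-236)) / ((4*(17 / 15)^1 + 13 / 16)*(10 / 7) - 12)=-39648 / 733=-54.09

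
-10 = -10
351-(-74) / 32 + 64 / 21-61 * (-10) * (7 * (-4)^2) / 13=24512101 / 4368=5611.74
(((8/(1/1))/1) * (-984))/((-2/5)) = 19680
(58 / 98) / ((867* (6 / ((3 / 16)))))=29 / 1359456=0.00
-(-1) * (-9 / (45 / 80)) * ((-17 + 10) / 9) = 112 / 9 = 12.44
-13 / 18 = -0.72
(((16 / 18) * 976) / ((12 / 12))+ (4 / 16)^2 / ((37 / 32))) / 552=144457 / 91908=1.57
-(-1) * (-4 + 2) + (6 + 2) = 6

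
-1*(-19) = 19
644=644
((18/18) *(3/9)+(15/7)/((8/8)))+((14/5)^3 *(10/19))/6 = 4.40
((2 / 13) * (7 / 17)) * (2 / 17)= 28 / 3757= 0.01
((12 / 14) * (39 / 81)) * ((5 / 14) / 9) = 65 / 3969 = 0.02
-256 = -256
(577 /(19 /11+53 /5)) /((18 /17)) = 539495 /12204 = 44.21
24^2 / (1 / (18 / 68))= 2592 / 17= 152.47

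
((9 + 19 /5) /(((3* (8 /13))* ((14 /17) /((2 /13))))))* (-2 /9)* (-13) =3536 /945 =3.74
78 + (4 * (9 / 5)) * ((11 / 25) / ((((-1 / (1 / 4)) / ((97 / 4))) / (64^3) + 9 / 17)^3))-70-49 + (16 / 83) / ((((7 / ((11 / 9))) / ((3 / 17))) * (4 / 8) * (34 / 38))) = -3617982598260566722661139296293 / 184249468335006922144437328125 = -19.64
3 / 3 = 1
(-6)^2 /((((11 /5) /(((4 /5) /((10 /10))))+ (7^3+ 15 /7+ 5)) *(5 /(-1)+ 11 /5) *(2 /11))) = -1980 /9881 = -0.20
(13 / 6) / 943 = 13 / 5658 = 0.00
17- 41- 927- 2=-953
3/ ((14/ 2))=3/ 7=0.43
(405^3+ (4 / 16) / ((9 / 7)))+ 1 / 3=2391484519 / 36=66430125.53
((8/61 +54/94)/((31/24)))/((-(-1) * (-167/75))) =-3641400/14842459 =-0.25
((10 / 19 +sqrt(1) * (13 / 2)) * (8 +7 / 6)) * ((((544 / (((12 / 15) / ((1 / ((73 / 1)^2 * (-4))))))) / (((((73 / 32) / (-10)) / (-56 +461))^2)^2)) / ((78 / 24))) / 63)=-26084295660994560000000000 / 261656877253681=-99688935887.23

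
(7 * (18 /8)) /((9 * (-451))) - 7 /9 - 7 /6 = -31633 /16236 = -1.95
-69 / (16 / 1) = -69 / 16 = -4.31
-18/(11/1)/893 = -18/9823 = -0.00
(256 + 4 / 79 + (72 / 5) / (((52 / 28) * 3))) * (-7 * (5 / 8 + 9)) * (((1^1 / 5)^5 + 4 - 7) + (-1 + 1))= 838787380739 / 16046875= 52271.07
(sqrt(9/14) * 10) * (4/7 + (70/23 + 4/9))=29410 * sqrt(14)/3381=32.55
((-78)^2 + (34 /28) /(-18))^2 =2350551988801 /63504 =37014235.15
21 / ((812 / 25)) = 75 / 116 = 0.65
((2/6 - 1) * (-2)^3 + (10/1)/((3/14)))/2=26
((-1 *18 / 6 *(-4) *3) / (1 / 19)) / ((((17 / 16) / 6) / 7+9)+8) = 459648 / 11441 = 40.18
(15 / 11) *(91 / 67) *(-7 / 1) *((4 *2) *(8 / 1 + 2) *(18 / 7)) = -1965600 / 737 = -2667.03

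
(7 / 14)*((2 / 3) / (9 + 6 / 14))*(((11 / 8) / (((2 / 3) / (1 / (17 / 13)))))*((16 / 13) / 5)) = 7 / 510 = 0.01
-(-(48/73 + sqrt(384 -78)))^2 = -1632978/5329 -288 * sqrt(34)/73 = -329.44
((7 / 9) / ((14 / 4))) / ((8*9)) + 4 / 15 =437 / 1620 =0.27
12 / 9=4 / 3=1.33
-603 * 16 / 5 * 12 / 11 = -115776 / 55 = -2105.02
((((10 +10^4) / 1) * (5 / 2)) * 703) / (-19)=-925925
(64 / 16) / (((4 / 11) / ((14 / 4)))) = 77 / 2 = 38.50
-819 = -819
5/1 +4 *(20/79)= 6.01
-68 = -68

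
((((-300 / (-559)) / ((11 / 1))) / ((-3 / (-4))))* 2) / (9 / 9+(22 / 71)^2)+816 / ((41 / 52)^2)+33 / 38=114025949004481 / 86805666662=1313.58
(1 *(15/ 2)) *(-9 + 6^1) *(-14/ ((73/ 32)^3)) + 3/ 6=21032857/ 778034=27.03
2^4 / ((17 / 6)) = 96 / 17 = 5.65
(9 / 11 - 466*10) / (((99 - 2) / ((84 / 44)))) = -1076271 / 11737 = -91.70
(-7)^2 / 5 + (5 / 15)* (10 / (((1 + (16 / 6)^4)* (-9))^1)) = 9.79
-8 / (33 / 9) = -24 / 11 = -2.18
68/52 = 1.31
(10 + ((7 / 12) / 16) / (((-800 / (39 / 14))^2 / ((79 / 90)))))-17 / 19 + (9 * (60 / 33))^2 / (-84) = 468079441893949 / 79100313600000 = 5.92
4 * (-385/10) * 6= -924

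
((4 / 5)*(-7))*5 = -28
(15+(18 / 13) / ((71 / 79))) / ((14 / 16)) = 17448 / 923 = 18.90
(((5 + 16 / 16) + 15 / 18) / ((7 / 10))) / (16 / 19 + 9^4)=779 / 523635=0.00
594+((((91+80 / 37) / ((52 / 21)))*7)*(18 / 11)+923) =20613275 / 10582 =1947.96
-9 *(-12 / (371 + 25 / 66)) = 7128 / 24511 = 0.29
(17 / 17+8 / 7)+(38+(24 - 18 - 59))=-90 / 7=-12.86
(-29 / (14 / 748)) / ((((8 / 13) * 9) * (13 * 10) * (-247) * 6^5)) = 0.00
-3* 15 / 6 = -15 / 2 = -7.50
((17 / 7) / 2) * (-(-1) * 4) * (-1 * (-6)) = 204 / 7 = 29.14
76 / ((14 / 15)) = 570 / 7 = 81.43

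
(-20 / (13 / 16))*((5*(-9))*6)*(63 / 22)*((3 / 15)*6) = 3265920 / 143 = 22838.60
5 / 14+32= 453 / 14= 32.36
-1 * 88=-88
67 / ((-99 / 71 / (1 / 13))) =-4757 / 1287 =-3.70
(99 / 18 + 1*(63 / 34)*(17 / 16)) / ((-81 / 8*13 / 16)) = -956 / 1053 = -0.91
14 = 14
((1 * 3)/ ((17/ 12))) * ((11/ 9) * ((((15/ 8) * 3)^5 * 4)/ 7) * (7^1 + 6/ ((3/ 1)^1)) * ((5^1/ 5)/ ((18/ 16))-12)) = -50745234375/ 60928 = -832872.15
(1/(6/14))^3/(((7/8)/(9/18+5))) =2156/27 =79.85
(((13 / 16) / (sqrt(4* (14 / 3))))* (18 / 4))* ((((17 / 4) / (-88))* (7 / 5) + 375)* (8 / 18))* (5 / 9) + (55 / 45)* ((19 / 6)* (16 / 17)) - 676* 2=-618896 / 459 + 8578453* sqrt(42) / 709632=-1270.01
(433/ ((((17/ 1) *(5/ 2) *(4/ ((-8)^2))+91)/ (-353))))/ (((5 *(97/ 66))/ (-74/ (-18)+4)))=-7855215808/ 4360635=-1801.39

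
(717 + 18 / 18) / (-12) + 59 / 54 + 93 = 925 / 27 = 34.26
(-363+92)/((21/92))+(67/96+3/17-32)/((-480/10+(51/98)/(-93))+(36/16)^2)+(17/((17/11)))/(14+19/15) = -202354839284509/170649413634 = -1185.79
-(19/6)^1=-3.17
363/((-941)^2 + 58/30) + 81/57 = 358724043/252362636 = 1.42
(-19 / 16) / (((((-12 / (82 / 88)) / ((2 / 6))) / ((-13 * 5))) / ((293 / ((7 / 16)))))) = -14836055 / 11088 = -1338.03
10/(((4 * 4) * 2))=5/16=0.31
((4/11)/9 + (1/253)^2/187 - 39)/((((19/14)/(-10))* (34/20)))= 5875808556800/34795868481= 168.87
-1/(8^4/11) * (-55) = 605/4096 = 0.15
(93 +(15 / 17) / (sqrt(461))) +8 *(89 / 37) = 15 *sqrt(461) / 7837 +4153 / 37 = 112.28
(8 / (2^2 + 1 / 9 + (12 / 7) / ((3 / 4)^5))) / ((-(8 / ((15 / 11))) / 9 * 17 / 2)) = -153090 / 1201849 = -0.13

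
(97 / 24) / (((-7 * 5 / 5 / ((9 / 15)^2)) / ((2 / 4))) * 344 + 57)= -0.00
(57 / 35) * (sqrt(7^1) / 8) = 57 * sqrt(7) / 280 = 0.54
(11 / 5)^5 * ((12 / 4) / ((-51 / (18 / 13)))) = -2898918 / 690625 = -4.20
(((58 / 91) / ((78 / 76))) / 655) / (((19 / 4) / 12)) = 1856 / 774865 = 0.00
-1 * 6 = -6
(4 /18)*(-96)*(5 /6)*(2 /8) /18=-20 /81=-0.25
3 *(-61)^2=11163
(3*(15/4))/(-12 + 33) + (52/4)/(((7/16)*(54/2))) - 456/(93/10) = -1110773/23436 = -47.40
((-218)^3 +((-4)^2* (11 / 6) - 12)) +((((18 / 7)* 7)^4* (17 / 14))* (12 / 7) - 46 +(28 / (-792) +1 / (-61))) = -6002104405837 / 591822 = -10141739.25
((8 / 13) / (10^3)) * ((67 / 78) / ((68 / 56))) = 469 / 1077375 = 0.00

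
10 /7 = 1.43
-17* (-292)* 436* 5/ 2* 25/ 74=67634500/ 37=1827959.46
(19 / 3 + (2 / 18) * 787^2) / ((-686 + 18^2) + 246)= -309713 / 522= -593.32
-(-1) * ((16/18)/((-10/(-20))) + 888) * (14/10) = 1245.69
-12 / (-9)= 4 / 3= 1.33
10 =10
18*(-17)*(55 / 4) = -8415 / 2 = -4207.50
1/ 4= 0.25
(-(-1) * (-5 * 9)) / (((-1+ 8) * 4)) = -45 / 28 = -1.61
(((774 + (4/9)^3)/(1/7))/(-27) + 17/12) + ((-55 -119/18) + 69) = -15107401/78732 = -191.88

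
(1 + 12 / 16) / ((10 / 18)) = 63 / 20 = 3.15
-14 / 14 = -1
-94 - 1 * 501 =-595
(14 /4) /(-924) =-0.00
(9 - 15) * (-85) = 510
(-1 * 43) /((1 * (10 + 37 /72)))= -3096 /757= -4.09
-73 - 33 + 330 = 224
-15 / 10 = -3 / 2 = -1.50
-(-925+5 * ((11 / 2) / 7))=12895 / 14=921.07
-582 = -582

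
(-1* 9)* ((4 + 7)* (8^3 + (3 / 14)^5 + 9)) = -27740448153 / 537824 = -51579.04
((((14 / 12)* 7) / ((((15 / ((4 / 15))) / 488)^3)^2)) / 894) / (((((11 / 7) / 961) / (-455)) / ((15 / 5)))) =-3251265802.54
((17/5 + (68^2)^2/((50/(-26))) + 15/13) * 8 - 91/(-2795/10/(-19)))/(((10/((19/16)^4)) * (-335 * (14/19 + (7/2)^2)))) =1538929268401905067/378532976640000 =4065.51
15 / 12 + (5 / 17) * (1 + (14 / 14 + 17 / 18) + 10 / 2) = 2195 / 612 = 3.59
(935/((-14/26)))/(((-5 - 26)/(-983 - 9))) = -388960/7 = -55565.71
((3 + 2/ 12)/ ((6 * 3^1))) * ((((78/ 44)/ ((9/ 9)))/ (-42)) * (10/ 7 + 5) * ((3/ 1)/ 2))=-1235/ 17248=-0.07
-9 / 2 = -4.50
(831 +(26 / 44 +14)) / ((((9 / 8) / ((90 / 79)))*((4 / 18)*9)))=428.15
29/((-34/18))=-261/17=-15.35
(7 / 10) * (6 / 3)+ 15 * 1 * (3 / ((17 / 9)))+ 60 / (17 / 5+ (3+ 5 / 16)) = 519776 / 15215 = 34.16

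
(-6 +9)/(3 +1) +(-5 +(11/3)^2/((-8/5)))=-911/72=-12.65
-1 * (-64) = 64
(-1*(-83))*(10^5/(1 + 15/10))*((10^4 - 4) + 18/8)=33194190000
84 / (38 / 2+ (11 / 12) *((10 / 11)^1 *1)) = 72 / 17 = 4.24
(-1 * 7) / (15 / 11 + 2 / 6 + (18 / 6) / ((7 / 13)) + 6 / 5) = -8085 / 9781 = -0.83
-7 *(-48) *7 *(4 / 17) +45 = 10173 / 17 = 598.41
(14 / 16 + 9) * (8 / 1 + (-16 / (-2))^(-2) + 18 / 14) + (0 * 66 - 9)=296937 / 3584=82.85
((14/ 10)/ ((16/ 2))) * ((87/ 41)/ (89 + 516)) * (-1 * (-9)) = 5481/ 992200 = 0.01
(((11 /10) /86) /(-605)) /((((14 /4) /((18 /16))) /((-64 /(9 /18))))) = 72 /82775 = 0.00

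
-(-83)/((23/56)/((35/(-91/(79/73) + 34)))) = -12851720/91011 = -141.21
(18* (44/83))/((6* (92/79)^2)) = 205953/175628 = 1.17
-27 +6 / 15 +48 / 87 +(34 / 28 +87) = 126197 / 2030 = 62.17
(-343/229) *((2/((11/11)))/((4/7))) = -2401/458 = -5.24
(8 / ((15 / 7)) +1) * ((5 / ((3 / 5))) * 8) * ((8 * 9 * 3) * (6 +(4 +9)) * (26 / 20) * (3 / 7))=5050656 / 7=721522.29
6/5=1.20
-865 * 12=-10380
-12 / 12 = -1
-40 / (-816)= 5 / 102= 0.05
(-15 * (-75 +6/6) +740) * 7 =12950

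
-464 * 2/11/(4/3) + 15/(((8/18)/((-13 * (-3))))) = 55131/44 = 1252.98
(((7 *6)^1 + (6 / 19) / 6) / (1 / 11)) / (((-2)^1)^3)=-8789 / 152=-57.82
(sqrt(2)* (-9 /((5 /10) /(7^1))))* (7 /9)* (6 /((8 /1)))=-147* sqrt(2) /2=-103.94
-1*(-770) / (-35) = -22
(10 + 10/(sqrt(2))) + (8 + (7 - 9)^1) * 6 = 5 * sqrt(2) + 46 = 53.07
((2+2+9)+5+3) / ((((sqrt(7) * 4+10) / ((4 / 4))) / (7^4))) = -84035 / 2+16807 * sqrt(7) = 2449.64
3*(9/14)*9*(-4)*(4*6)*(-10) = 116640/7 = 16662.86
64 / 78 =32 / 39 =0.82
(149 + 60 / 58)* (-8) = -34808 / 29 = -1200.28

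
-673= -673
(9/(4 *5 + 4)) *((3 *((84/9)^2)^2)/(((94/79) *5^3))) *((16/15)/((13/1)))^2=0.39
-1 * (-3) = 3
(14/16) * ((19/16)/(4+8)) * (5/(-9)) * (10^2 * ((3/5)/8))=-3325/9216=-0.36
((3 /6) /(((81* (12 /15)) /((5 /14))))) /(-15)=-5 /27216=-0.00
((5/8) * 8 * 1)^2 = 25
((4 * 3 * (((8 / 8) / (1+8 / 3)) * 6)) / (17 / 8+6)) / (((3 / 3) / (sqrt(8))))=3456 * sqrt(2) / 715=6.84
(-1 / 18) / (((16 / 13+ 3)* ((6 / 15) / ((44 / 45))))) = -0.03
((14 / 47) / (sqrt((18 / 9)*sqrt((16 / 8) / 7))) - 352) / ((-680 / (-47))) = -2068 / 85 + 7*14^(1 / 4) / 680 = -24.31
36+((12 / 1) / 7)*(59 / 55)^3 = 44391048 / 1164625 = 38.12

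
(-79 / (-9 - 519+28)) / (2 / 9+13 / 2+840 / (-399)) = 13509 / 394750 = 0.03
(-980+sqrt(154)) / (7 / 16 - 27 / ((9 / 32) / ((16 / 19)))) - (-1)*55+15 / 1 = 82.03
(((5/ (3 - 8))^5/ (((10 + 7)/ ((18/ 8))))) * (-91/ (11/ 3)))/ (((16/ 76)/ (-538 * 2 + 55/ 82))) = -4116366891/ 245344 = -16777.94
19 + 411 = 430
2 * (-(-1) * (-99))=-198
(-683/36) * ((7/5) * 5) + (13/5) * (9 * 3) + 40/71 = -792899/12780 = -62.04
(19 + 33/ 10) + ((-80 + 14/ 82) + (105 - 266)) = -89597/ 410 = -218.53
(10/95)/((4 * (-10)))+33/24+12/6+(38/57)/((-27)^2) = 5606801/1662120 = 3.37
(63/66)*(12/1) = 126/11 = 11.45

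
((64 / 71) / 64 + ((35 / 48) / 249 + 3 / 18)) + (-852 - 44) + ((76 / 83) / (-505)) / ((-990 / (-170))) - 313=-5698275244457 / 4713928560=-1208.82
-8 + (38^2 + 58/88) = 63213/44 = 1436.66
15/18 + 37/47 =457/282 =1.62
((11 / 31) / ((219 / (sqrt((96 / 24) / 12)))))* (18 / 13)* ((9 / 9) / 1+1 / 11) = 24* sqrt(3) / 29419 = 0.00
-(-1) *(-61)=-61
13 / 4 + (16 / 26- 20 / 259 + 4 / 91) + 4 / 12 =24043 / 5772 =4.17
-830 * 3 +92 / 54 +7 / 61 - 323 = -4630016 / 1647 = -2811.18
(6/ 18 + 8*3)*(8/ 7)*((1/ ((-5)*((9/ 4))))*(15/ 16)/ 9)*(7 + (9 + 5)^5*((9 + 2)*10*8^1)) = -3290458502/ 27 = -121868833.41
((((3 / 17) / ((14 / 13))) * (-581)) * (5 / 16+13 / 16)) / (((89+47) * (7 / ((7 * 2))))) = -29133 / 18496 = -1.58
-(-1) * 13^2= 169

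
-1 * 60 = -60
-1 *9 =-9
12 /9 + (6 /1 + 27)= 103 /3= 34.33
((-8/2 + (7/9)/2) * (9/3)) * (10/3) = -325/9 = -36.11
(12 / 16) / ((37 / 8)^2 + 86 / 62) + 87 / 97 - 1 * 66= -285236829 / 4383527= -65.07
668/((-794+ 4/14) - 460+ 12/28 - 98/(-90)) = -105210/197221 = -0.53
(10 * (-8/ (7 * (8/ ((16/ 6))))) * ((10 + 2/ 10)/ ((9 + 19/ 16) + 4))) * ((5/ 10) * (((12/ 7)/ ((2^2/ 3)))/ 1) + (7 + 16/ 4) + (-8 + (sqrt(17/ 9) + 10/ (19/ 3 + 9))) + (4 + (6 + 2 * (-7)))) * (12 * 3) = -52224 * sqrt(17)/ 1589 - 7441920/ 255829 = -164.60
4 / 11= 0.36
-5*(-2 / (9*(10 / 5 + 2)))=5 / 18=0.28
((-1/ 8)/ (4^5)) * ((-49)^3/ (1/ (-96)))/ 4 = -352947/ 1024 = -344.67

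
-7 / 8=-0.88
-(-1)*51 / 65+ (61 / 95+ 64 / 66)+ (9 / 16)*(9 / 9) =1929451 / 652080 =2.96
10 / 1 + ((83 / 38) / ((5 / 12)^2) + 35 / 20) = 24.33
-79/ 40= -1.98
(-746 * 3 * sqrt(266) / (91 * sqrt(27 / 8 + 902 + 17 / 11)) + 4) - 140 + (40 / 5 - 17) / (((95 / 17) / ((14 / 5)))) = -66742 / 475 - 2984 * sqrt(116760567) / 2420873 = -153.83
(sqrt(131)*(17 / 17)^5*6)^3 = 28296*sqrt(131) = 323862.52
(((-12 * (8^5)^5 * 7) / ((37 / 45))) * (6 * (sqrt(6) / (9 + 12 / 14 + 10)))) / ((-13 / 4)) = 23991132890252315972044062720 * sqrt(6) / 66859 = 878954724605830024317605.90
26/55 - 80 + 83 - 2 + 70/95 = 2309/1045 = 2.21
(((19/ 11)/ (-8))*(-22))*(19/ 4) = 361/ 16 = 22.56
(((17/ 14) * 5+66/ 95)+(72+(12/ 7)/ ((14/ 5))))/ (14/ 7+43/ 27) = 19953351/ 903070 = 22.10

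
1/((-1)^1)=-1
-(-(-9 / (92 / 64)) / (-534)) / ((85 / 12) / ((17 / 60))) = 24 / 51175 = 0.00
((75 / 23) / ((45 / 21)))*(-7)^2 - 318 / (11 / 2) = 16.75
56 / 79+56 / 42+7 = 2143 / 237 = 9.04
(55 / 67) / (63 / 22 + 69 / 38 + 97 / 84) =193116 / 1372495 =0.14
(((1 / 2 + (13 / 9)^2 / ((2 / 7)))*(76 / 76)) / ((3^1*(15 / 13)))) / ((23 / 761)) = 6252376 / 83835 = 74.58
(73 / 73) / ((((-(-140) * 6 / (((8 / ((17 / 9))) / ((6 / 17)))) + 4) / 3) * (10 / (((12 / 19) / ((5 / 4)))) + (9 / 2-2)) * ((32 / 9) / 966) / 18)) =352107 / 39590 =8.89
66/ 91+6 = 6.73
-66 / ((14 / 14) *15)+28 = 118 / 5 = 23.60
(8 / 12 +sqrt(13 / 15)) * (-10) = -15.98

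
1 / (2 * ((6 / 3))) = 1 / 4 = 0.25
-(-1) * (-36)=-36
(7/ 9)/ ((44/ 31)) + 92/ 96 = 1193/ 792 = 1.51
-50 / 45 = -10 / 9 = -1.11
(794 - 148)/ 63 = 646/ 63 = 10.25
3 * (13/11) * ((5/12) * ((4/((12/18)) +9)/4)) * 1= 975/176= 5.54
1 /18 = 0.06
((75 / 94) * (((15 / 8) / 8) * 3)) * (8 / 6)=1125 / 1504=0.75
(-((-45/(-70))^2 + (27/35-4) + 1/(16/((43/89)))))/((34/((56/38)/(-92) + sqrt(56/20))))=-57157/43560160 + 57157 * sqrt(70)/3488800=0.14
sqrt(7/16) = sqrt(7)/4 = 0.66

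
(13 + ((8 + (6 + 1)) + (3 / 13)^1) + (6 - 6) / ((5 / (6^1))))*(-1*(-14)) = 5138 / 13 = 395.23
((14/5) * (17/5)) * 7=1666/25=66.64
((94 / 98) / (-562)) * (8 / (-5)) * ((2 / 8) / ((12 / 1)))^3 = 47 / 1903426560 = 0.00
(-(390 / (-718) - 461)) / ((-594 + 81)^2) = 165694 / 94477671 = 0.00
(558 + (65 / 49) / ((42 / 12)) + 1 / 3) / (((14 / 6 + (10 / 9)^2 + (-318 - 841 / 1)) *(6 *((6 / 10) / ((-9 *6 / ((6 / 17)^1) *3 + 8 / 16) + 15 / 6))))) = 196620930 / 3210137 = 61.25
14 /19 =0.74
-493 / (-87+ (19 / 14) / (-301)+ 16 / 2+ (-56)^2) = -2077502 / 12882179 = -0.16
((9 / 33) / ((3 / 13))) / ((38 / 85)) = 1105 / 418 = 2.64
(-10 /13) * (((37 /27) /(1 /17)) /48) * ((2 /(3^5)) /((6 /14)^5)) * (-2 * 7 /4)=370006105 /497428776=0.74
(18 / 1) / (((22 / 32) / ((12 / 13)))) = 24.17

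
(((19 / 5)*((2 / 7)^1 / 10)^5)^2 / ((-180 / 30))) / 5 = -361 / 2068910515136718750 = -0.00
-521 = -521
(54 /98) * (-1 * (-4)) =108 /49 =2.20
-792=-792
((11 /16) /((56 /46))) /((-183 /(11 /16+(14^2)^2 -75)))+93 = -11071653 /437248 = -25.32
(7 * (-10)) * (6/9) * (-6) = 280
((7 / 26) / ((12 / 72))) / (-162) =-7 / 702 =-0.01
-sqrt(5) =-2.24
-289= -289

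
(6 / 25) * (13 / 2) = 39 / 25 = 1.56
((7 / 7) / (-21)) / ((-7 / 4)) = 4 / 147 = 0.03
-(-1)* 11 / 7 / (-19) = -11 / 133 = -0.08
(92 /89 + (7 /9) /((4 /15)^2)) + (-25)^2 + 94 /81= 73604663 /115344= 638.13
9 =9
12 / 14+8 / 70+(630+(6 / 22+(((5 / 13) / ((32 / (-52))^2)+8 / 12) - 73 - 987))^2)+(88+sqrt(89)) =sqrt(89)+174881137934051 / 156119040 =1120187.59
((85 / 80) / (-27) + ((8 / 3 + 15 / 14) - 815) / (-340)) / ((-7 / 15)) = -603199 / 119952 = -5.03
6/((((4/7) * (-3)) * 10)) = -7/20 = -0.35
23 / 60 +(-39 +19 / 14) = -15649 / 420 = -37.26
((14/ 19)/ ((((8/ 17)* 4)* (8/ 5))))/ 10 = 119/ 4864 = 0.02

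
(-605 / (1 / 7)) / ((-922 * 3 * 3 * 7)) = 605 / 8298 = 0.07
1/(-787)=-1/787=-0.00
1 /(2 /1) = 1 /2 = 0.50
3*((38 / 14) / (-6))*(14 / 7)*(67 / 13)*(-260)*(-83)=-2113180 / 7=-301882.86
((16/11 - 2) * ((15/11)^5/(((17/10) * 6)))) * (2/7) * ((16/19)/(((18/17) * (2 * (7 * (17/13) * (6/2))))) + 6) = -12148875000/28038495947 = -0.43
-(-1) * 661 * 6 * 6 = 23796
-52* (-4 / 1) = 208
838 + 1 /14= 11733 /14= 838.07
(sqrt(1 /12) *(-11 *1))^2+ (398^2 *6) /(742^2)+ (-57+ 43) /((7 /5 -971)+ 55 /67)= 905455569019 /76577396196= 11.82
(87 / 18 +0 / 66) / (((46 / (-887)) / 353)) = -9080219 / 276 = -32899.34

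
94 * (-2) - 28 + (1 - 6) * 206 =-1246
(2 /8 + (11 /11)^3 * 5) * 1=21 /4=5.25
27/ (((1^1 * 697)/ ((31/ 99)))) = 93/ 7667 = 0.01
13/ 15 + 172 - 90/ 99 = 28373/ 165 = 171.96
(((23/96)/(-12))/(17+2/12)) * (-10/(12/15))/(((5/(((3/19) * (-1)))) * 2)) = -115/500992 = -0.00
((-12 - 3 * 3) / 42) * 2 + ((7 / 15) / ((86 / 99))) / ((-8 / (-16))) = 16 / 215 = 0.07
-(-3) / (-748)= -0.00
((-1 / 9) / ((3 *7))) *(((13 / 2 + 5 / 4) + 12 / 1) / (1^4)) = -79 / 756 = -0.10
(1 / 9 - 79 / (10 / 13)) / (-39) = 2.63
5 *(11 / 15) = 11 / 3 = 3.67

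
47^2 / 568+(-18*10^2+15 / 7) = -7132817 / 3976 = -1793.97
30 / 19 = 1.58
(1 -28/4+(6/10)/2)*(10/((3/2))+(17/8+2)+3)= -6289/80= -78.61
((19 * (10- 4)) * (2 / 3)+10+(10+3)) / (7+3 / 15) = 55 / 4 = 13.75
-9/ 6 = -3/ 2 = -1.50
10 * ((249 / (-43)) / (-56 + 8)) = 415 / 344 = 1.21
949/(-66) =-14.38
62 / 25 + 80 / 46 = 2426 / 575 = 4.22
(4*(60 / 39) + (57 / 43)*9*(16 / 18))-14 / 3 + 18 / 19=13.04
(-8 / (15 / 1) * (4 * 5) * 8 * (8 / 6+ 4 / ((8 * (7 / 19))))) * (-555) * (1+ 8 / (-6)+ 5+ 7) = 13379200 / 9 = 1486577.78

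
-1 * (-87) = 87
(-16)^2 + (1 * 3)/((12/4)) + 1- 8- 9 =241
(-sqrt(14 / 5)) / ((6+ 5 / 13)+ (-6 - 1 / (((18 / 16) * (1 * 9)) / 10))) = 1053 * sqrt(70) / 3175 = 2.77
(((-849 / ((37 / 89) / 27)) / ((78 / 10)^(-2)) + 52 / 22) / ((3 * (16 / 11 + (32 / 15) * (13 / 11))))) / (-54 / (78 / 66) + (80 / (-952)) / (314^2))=1301585413020750221 / 211450290955240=6155.51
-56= -56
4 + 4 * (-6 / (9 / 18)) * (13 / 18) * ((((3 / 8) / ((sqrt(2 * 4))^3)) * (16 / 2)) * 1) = 4-13 * sqrt(2) / 4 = -0.60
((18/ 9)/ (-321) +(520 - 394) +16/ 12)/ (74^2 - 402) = 6812/ 271459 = 0.03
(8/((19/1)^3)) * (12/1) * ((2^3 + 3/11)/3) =2912/75449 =0.04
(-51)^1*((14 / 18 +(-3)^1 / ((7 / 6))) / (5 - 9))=-1921 / 84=-22.87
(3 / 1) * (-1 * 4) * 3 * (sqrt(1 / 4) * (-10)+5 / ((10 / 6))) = 72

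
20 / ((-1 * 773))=-20 / 773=-0.03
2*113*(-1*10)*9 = -20340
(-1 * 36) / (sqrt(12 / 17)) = -6 * sqrt(51) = -42.85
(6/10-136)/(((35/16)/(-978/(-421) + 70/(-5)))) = 53250112/73675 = 722.77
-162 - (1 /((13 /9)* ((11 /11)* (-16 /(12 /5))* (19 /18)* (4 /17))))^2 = -15830597961 /97614400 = -162.17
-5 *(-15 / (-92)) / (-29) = 75 / 2668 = 0.03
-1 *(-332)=332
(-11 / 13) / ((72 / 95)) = -1045 / 936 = -1.12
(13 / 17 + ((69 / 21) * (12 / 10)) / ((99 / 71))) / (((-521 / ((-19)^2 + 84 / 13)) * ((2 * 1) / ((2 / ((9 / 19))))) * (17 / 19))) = -7155343817 / 1196890695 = -5.98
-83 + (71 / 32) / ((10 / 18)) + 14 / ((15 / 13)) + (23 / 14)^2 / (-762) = -199762657 / 2987040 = -66.88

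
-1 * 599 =-599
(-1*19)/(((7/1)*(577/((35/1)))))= -95/577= -0.16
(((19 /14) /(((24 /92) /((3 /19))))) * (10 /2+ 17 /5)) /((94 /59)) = 4071 /940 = 4.33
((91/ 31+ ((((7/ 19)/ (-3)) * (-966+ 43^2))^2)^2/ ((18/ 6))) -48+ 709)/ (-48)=-45248368445918497/ 47121988464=-960238.94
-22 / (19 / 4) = -88 / 19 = -4.63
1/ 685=0.00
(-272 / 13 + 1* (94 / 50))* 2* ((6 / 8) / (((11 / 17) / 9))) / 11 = -2840751 / 78650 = -36.12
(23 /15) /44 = 23 /660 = 0.03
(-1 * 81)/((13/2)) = -162/13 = -12.46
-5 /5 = -1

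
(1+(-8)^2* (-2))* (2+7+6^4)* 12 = -1988820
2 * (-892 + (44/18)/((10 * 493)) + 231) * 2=-58657096/22185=-2644.00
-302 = -302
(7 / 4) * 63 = 441 / 4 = 110.25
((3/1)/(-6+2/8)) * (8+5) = -6.78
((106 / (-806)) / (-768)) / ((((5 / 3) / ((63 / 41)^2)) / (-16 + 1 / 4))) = -13252491 / 3468508160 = -0.00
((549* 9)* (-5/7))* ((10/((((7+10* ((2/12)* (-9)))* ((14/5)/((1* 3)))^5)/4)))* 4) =93801796875/941192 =99662.76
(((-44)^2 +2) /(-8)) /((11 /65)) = -62985 /44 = -1431.48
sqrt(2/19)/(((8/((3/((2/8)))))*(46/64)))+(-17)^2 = 48*sqrt(38)/437+289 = 289.68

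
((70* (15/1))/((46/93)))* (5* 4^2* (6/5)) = 4687200/23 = 203791.30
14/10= 7/5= 1.40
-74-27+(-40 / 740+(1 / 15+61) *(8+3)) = 316727 / 555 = 570.68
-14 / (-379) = 14 / 379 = 0.04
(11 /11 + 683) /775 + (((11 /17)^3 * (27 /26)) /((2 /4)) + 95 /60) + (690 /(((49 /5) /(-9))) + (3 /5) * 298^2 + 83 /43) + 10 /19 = 1252057622224238681 /23778869396100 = 52654.21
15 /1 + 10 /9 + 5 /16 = 2365 /144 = 16.42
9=9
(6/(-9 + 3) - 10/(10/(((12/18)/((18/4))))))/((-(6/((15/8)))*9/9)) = 155/432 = 0.36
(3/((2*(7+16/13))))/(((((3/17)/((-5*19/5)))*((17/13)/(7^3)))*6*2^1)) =-1101373/2568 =-428.88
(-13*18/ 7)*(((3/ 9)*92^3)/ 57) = -20245888/ 133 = -152224.72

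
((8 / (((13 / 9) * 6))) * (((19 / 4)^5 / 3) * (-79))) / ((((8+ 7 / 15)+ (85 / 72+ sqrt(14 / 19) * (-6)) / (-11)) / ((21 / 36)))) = -20300184976615005 / 4933770737792+ 4357253312775 * sqrt(266) / 308360671112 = -3884.08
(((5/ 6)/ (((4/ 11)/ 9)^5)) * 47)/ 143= 2543645.53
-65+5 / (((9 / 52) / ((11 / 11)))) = -325 / 9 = -36.11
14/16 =7/8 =0.88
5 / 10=1 / 2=0.50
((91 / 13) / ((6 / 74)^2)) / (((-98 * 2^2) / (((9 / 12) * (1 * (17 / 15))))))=-23273 / 10080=-2.31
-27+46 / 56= -733 / 28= -26.18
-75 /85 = -0.88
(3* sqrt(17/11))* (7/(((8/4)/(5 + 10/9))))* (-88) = -1540* sqrt(187)/3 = -7019.73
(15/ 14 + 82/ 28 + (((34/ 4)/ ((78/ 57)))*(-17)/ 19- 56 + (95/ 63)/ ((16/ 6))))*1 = -124471/ 2184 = -56.99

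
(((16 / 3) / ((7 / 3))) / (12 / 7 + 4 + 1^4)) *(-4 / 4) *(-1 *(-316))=-5056 / 47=-107.57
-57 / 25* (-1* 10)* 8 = 912 / 5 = 182.40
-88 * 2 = -176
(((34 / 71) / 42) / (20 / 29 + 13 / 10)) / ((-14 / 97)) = -239105 / 6022149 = -0.04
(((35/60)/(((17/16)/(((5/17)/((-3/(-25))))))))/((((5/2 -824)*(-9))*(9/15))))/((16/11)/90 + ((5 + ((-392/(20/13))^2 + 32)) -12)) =1375000/294403176222633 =0.00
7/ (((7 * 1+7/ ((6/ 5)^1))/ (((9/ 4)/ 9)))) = 3/ 22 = 0.14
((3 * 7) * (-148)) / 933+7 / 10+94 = 284157 / 3110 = 91.37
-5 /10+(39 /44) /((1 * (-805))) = -17749 /35420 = -0.50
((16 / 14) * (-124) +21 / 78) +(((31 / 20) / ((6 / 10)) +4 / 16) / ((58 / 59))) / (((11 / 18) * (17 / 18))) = -7922091 / 58058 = -136.45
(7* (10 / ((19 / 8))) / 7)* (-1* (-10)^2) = -8000 / 19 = -421.05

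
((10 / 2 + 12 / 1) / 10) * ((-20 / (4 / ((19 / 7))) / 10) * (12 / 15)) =-323 / 175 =-1.85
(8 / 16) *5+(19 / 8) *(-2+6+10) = 143 / 4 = 35.75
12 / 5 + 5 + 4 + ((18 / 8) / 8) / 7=12813 / 1120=11.44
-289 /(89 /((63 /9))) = -2023 /89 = -22.73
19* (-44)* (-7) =5852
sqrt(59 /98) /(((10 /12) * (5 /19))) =57 * sqrt(118) /175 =3.54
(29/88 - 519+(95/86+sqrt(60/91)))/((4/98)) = -95964981/7568+7 * sqrt(1365)/13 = -12660.47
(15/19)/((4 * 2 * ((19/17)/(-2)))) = -0.18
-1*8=-8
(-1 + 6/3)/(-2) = -1/2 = -0.50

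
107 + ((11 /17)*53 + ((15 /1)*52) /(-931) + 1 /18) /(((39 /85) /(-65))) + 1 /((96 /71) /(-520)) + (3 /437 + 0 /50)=-11621044601 /2312604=-5025.09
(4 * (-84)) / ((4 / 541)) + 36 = -45408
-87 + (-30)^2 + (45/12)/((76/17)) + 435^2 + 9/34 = 982122087/5168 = 190039.10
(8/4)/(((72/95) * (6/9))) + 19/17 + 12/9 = 2615/408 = 6.41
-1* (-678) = 678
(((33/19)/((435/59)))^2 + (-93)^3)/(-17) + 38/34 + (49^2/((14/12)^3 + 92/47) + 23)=222997597214382782/4644192087025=48016.45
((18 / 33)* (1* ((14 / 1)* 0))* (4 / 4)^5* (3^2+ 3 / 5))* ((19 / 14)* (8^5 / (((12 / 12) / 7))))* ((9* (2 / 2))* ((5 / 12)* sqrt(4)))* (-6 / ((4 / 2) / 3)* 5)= 0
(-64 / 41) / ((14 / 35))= -160 / 41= -3.90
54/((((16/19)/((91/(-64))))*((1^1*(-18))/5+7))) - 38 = -564167/8704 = -64.82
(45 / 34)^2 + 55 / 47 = 158755 / 54332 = 2.92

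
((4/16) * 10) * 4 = 10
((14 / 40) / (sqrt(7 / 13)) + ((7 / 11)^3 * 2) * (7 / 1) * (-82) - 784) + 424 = -872924 / 1331 + sqrt(91) / 20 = -655.36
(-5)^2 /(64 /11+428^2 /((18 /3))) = 825 /1007704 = 0.00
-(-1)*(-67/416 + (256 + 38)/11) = 121567/4576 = 26.57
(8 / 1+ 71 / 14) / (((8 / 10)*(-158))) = -915 / 8848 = -0.10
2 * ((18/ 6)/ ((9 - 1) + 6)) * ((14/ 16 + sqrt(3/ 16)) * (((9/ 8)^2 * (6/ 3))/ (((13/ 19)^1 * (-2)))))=-4617/ 6656 - 4617 * sqrt(3)/ 23296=-1.04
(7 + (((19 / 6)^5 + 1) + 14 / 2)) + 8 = 2654947 / 7776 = 341.43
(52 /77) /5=52 /385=0.14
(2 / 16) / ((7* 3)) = 1 / 168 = 0.01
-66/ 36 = -11/ 6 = -1.83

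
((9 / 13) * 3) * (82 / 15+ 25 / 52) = 41751 / 3380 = 12.35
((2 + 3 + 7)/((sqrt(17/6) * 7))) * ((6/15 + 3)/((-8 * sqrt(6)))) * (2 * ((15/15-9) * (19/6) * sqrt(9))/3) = 76 * sqrt(17)/35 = 8.95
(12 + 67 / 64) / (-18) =-0.72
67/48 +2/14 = 517/336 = 1.54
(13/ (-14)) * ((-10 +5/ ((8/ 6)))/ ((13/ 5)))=125/ 56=2.23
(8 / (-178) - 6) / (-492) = 269 / 21894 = 0.01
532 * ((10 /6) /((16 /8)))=443.33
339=339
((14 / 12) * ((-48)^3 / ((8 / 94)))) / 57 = -505344 / 19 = -26597.05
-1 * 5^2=-25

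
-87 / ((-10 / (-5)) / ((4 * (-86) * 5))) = 74820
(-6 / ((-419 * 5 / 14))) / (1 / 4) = 336 / 2095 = 0.16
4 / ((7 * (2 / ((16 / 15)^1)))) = 0.30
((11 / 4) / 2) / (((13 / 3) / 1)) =33 / 104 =0.32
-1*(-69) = 69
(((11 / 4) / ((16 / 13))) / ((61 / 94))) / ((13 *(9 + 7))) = 517 / 31232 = 0.02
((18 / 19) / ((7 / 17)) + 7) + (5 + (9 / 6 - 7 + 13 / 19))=9.48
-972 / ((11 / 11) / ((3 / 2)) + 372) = -1458 / 559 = -2.61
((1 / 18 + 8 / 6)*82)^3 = 1076890625 / 729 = 1477216.22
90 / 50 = 9 / 5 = 1.80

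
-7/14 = -1/2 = -0.50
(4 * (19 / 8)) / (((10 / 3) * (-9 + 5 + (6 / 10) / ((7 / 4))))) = -399 / 512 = -0.78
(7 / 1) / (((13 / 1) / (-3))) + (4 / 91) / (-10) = -1.62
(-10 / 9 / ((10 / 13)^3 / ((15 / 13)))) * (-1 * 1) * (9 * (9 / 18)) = 507 / 40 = 12.68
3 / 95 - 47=-4462 / 95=-46.97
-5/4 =-1.25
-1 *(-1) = 1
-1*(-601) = 601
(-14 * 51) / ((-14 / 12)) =612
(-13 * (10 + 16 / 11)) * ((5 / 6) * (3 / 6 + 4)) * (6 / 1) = -36855 / 11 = -3350.45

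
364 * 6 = 2184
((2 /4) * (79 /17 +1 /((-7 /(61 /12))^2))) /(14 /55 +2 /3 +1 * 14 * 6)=34137455 /1120511616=0.03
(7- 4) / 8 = 3 / 8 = 0.38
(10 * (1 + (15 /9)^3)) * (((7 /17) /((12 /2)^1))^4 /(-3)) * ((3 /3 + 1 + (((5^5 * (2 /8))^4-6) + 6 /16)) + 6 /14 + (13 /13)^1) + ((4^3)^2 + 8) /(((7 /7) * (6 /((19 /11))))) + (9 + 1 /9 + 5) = -239279332623699540421 /1543115287296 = -155062511.92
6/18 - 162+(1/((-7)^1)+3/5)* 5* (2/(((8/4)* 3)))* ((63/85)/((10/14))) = -205117/1275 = -160.88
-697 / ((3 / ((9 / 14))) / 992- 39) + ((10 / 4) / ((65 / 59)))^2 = 903088961 / 39224900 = 23.02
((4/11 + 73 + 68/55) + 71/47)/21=5962/1645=3.62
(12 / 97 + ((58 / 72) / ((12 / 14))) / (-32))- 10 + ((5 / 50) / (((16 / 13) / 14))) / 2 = -31300303 / 3352320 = -9.34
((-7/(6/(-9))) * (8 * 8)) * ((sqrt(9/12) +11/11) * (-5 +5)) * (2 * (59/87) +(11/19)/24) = 0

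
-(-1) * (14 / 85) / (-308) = -1 / 1870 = -0.00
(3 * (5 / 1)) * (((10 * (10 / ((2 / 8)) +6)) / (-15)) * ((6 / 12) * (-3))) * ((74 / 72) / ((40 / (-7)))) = -5957 / 48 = -124.10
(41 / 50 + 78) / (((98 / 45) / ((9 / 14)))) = 45603 / 1960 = 23.27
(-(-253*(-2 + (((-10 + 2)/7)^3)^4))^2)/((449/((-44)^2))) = -2426030.38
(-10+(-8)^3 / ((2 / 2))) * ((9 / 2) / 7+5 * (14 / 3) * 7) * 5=-2995845 / 7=-427977.86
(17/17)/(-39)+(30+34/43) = 30.77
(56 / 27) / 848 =0.00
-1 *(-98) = 98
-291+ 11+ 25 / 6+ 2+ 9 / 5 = -8161 / 30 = -272.03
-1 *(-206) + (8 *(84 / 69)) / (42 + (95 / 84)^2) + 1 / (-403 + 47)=206.22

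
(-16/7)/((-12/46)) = 184/21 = 8.76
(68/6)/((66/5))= 85/99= 0.86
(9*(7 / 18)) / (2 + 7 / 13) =91 / 66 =1.38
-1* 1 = -1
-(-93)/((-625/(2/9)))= -62/1875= -0.03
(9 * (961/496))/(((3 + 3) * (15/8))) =31/20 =1.55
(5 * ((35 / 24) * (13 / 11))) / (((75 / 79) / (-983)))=-7066787 / 792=-8922.71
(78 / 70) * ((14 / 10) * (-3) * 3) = -351 / 25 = -14.04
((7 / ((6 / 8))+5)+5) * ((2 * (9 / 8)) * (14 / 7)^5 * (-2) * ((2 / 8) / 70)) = -9.94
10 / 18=5 / 9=0.56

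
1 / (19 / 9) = 9 / 19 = 0.47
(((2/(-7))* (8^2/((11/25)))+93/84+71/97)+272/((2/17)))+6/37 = 2511985565/1105412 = 2272.44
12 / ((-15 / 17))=-68 / 5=-13.60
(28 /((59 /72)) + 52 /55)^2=12984146704 /10530025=1233.06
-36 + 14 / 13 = -454 / 13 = -34.92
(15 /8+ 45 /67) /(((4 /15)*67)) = 20475 /143648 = 0.14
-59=-59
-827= -827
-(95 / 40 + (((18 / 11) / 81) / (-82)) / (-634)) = -24447361 / 10293624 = -2.38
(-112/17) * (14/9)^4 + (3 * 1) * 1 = -3967981/111537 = -35.58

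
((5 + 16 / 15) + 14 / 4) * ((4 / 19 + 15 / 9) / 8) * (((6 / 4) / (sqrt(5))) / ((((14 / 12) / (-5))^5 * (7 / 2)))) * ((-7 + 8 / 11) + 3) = 3198123000 * sqrt(5) / 3512663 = 2035.84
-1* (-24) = 24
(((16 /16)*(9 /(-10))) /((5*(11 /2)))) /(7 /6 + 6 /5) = -54 /3905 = -0.01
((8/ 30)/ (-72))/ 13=-1/ 3510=-0.00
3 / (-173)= -3 / 173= -0.02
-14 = -14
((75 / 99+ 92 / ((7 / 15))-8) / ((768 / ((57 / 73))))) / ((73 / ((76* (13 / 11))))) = 205867831 / 866623296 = 0.24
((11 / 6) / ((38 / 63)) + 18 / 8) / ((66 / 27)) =1809 / 836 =2.16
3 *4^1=12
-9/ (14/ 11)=-99/ 14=-7.07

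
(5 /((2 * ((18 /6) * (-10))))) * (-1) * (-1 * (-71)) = 5.92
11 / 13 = 0.85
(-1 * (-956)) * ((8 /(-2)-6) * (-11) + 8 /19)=2005688 /19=105562.53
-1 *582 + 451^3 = 91733269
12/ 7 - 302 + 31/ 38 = -299.47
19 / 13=1.46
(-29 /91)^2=841 /8281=0.10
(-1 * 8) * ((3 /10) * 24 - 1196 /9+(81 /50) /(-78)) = 2941606 /2925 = 1005.68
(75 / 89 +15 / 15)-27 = -2239 / 89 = -25.16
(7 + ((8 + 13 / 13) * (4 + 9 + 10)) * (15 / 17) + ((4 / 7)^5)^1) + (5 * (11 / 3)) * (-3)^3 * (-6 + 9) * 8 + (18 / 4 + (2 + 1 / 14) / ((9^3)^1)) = -2434023105550 / 208289151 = -11685.79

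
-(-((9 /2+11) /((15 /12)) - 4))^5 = 130691232 /3125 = 41821.19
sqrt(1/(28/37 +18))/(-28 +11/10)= -5*sqrt(25678)/93343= -0.01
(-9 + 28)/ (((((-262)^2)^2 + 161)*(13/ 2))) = 38/ 61255985661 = 0.00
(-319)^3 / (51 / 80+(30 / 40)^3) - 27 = -10387772033 / 339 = -30642395.38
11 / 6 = 1.83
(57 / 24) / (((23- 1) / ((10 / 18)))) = 95 / 1584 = 0.06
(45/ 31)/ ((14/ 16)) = 360/ 217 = 1.66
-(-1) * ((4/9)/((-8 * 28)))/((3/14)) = -1/108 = -0.01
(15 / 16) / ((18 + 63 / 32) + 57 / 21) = 210 / 5081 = 0.04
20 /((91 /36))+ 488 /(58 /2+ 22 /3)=21.34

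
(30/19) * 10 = 300/19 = 15.79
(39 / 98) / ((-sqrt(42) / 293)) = -3809* sqrt(42) / 1372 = -17.99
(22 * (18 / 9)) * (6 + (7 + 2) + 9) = 1056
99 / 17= 5.82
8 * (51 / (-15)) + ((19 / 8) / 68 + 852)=2243551 / 2720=824.83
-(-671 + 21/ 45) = 10058/ 15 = 670.53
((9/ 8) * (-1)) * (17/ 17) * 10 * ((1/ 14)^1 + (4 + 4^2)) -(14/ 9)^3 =-9371869/ 40824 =-229.57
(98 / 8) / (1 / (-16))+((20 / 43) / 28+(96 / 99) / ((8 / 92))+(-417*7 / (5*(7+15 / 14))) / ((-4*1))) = -1871645561 / 11224290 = -166.75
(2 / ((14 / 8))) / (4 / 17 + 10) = 68 / 609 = 0.11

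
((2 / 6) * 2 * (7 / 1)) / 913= 14 / 2739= 0.01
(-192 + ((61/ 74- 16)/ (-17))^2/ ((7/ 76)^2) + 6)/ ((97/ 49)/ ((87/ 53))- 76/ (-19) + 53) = -77638878213/ 49085596306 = -1.58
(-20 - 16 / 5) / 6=-58 / 15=-3.87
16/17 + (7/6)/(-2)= 0.36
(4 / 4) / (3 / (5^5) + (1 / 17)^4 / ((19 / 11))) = 4959059375 / 4795072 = 1034.20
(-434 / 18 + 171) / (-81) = -1322 / 729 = -1.81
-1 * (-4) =4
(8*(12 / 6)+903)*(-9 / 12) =-2757 / 4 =-689.25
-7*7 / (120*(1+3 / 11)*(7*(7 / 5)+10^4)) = -77 / 2402352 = -0.00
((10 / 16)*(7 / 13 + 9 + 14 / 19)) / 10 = 1269 / 1976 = 0.64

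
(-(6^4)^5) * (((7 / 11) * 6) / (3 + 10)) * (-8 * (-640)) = -786220310951142359040 / 143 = -5498044132525471042.24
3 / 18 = 1 / 6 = 0.17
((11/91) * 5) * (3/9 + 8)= 1375/273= 5.04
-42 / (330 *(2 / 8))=-28 / 55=-0.51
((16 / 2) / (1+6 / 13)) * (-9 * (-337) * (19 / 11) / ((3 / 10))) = 1051440 / 11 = 95585.45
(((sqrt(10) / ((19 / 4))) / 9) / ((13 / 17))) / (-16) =-17 * sqrt(10) / 8892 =-0.01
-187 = -187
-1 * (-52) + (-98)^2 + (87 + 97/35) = 341102/35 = 9745.77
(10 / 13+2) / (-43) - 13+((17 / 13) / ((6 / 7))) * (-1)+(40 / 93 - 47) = -2119681 / 34658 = -61.16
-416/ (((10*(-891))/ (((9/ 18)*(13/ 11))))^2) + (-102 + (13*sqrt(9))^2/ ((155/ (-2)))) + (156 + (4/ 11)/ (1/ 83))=64.56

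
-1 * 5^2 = -25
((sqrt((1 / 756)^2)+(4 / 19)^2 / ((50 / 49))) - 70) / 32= -477297623 / 218332800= -2.19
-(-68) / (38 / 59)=2006 / 19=105.58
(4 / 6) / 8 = 1 / 12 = 0.08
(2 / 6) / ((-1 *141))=-1 / 423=-0.00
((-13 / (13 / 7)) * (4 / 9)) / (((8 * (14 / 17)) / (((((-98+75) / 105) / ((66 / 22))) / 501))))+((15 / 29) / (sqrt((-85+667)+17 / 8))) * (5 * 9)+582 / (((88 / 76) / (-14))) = -439769799739 / 62494740+1350 * sqrt(9346) / 135517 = -7035.95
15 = 15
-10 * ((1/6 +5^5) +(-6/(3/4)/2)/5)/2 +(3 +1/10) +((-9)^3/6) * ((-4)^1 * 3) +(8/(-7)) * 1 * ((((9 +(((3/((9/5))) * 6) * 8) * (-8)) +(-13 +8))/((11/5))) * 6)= -14066047/1155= -12178.40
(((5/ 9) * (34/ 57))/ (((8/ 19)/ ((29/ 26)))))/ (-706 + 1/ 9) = -2465/ 1982136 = -0.00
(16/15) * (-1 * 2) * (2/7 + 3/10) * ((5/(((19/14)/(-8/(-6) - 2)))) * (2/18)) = 2624/7695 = 0.34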